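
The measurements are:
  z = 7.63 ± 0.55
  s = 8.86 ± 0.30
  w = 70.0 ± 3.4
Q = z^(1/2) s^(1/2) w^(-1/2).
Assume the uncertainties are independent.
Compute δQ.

0.0458

Since Q is a product/quotient, work with relative uncertainties:
  (½·δz/z)² = (0.5×0.0721)² = 0.00130;  (½·δs/s)² = (0.5×0.0339)² = 0.000287;  (−½·δw/w)² = (-0.5×0.0486)² = 0.000590
δQ/Q = √(0.00218) = 0.0466
Q = 0.983, so δQ = 0.0466 × 0.983 = 0.0458.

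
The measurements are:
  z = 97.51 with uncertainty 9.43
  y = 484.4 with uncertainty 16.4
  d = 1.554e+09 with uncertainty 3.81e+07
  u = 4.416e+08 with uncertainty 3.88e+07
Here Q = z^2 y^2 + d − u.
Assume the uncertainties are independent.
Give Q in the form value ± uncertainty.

(3.343 ± 0.460) × 10^9

Let p = z^2·y^2 = 2.231e+09. δp/p = √((2·δz/z)² + (2·δy/y)²) = √(0.0374 + 0.00459) = 0.205, so δp = 4.57e+08.
Q = p + d − u: δQ = √(δp² + δd² + δu²) = √(2.09e+17 + 1.45e+15 + 1.51e+15) = 4.6e+08
Q = 3.343e+09.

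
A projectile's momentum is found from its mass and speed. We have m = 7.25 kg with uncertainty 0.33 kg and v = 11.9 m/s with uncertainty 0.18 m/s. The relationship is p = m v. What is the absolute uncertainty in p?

Since p is a product/quotient, work with relative uncertainties:
  (1·δm/m)² = (1×0.0455)² = 0.00207;  (1·δv/v)² = (1×0.0151)² = 0.000229
δp/p = √(0.00230) = 0.0480
p = 86.3 kg·m/s, so δp = 0.0480 × 86.3 = 4.14 kg·m/s.

4.14 kg·m/s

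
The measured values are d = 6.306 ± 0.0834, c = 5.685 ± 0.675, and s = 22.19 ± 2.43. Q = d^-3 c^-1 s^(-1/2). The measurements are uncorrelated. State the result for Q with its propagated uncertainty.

Q is a product of powers, so relative uncertainties combine in quadrature:
  (-3·δd/d)² = (-3×0.0132)² = 0.00157;  (-1·δc/c)² = (-1×0.119)² = 0.0141;  (−½·δs/s)² = (-0.5×0.110)² = 0.00300
δQ/Q = √(0.0187) = 0.137
Q = 0.0001489, so δQ = 0.137 × 0.0001489 = 2.03e-05.

(1.489 ± 0.203) × 10^-4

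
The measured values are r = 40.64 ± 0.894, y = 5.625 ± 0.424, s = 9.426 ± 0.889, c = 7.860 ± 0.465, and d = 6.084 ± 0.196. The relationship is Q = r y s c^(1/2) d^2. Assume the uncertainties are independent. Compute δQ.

Products/powers → add relative errors in quadrature, weighted by exponent:
  (1·δr/r)² = (1×0.0220)² = 0.000484;  (1·δy/y)² = (1×0.0754)² = 0.00568;  (1·δs/s)² = (1×0.0943)² = 0.00890;  (½·δc/c)² = (0.5×0.0592)² = 0.000875;  (2·δd/d)² = (2×0.0322)² = 0.00415
δQ/Q = √(0.0201) = 0.142
Q = 223600, so δQ = 0.142 × 223600 = 31700.

31700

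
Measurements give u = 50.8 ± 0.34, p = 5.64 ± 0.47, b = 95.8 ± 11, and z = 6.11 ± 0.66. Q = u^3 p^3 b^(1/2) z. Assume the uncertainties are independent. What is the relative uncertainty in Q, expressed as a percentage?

For a monomial Q ∝ u^3, p^3, b^(1/2), z, fractional errors add in quadrature:
  (3·δu/u)² = (3×0.00669)² = 0.000403;  (3·δp/p)² = (3×0.0833)² = 0.0625;  (½·δb/b)² = (0.5×0.115)² = 0.00330;  (1·δz/z)² = (1×0.108)² = 0.0117
δQ/Q = √(0.0779) = 0.279

27.9%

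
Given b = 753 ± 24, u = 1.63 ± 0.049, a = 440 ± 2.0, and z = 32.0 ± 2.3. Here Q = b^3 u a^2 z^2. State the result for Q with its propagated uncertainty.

Each factor contributes (exponent × relative error)² to (δQ/Q)²:
  (3·δb/b)² = (3×0.0319)² = 0.00914;  (1·δu/u)² = (1×0.0301)² = 0.000904;  (2·δa/a)² = (2×0.00455)² = 8.26e-05;  (2·δz/z)² = (2×0.0719)² = 0.0207
δQ/Q = √(0.0308) = 0.175
Q = 1.38e+17, so δQ = 0.175 × 1.38e+17 = 2.42e+16.

(1.38 ± 0.242) × 10^17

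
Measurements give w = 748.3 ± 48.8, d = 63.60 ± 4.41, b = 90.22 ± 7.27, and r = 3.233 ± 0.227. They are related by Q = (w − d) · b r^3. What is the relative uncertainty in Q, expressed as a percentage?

Let u = w − d = 684.7. δu = √(δw² + δd²) = √(2380 + 19.4) = 49.0, so δu/u = 0.0716.
Q is then a monomial in u, b, r:
δQ/Q = √((δu/u)² + (1·δb/b)² + (3·δr/r)²) = √(0.00512 + 0.00649 + 0.0444) = 0.237

23.7%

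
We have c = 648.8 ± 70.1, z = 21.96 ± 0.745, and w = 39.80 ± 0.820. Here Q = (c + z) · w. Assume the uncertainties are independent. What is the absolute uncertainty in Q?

Let u = c + z = 670.8. δu = √(δc² + δz²) = √(4910 + 0.555) = 70.1, so δu/u = 0.105.
Q is then a monomial in u, w:
δQ/Q = √((δu/u)² + (1·δw/w)²) = √(0.0109 + 0.000424) = 0.107
Q = 26700, so δQ = 0.107 × 26700 = 2840.

2840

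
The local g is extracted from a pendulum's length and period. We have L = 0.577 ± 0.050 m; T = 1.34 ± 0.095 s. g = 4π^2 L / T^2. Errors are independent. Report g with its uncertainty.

For a monomial g ∝ L, T^-2, fractional errors add in quadrature:
  (1·δL/L)² = (1×0.0867)² = 0.00751;  (-2·δT/T)² = (-2×0.0709)² = 0.0201
δg/g = √(0.0276) = 0.166
g = 12.7 m/s^2, so δg = 0.166 × 12.7 = 2.11 m/s^2.

12.7 ± 2.11 m/s^2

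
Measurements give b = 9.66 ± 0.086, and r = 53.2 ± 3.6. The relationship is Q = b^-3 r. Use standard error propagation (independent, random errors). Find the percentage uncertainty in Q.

Since Q is a product/quotient, work with relative uncertainties:
  (-3·δb/b)² = (-3×0.00890)² = 0.000713;  (1·δr/r)² = (1×0.0677)² = 0.00458
δQ/Q = √(0.00529) = 0.0727

7.27%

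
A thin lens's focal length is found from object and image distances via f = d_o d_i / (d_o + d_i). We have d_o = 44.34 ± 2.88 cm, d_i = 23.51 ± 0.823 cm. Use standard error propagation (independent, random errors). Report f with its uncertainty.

∂f/∂d_o = (d_i/(d_o+d_i))² = 0.120;  ∂f/∂d_i = (d_o/(d_o+d_i))² = 0.427
δf = √((∂f/∂d_o · δd_o)² + (∂f/∂d_i · δd_i)²) = √(0.120 + 0.124) = 0.493 cm
f = 15.36 cm.

15.36 ± 0.493 cm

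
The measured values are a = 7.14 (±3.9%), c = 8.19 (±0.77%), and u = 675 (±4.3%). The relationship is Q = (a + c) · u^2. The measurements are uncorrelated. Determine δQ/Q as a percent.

Let w = a + c = 15.3. δw = √(δa² + δc²) = √(0.0775 + 0.00398) = 0.286, so δw/w = 0.0186.
Q is then a monomial in w, u:
δQ/Q = √((δw/w)² + (2·δu/u)²) = √(0.000347 + 0.00740) = 0.0880

8.80%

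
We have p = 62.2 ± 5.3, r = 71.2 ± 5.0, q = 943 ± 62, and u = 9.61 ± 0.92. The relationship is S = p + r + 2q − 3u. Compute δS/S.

0.0624

Absolute uncertainties add in quadrature for a linear combination:
  (δp)² = 28.1;  (δr)² = 25.0;  (2·δq)² = 15400;  (3·δu)² = 7.62
δS = √(15400) = 124
S = 1990, so δS/S = 124/1990 = 0.0624.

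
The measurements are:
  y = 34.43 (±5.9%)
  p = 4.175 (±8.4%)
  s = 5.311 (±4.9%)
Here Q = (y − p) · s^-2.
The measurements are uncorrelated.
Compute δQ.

0.128

Let u = y − p = 30.25. δu = √(δy² + δp²) = √(4.13 + 0.123) = 2.06, so δu/u = 0.0681.
Q is then a monomial in u, s:
δQ/Q = √((δu/u)² + (-2·δs/s)²) = √(0.00464 + 0.00960) = 0.119
Q = 1.073, so δQ = 0.119 × 1.073 = 0.128.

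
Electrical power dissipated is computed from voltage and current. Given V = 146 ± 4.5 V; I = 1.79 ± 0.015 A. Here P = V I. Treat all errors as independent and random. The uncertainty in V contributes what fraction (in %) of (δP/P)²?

93.1%

(δP/P)² = (1·δV/V)² + (1·δI/I)²
  V term: (1×0.0308)² = 0.000950
  I term: (1×0.00838)² = 7.02e-05
Total = 0.00102. Share from V = 0.000950/0.00102 = 0.931.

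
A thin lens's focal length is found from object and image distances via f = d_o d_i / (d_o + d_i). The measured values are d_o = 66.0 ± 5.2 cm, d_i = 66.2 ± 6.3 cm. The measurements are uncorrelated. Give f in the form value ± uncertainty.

33.0 ± 2.04 cm

∂f/∂d_o = (d_i/(d_o+d_i))² = 0.251;  ∂f/∂d_i = (d_o/(d_o+d_i))² = 0.249
δf = √((∂f/∂d_o · δd_o)² + (∂f/∂d_i · δd_i)²) = √(1.70 + 2.47) = 2.04 cm
f = 33.0 cm.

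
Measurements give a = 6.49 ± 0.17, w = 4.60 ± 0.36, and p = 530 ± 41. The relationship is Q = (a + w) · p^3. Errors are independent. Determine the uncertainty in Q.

3.88e+08

Let u = a + w = 11.1. δu = √(δa² + δw²) = √(0.0289 + 0.130) = 0.398, so δu/u = 0.0359.
Q is then a monomial in u, p:
δQ/Q = √((δu/u)² + (3·δp/p)²) = √(0.00129 + 0.0539) = 0.235
Q = 1.65e+09, so δQ = 0.235 × 1.65e+09 = 3.88e+08.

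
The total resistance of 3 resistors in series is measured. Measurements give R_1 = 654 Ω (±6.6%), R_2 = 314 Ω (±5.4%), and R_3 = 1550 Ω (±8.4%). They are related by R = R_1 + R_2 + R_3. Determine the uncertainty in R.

R is a linear combination, so absolute uncertainties add in quadrature:
  (δR_1)² = 1860;  (δR_2)² = 288;  (δR_3)² = 17000
δR = √(19100) = 138 Ω

138 Ω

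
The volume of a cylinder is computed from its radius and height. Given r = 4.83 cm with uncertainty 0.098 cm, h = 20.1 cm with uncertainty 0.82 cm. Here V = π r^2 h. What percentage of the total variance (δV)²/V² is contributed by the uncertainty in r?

(δV/V)² = (2·δr/r)² + (1·δh/h)²
  r term: (2×0.0203)² = 0.00165
  h term: (1×0.0408)² = 0.00166
Total = 0.00331. Share from r = 0.00165/0.00331 = 0.497.

49.7%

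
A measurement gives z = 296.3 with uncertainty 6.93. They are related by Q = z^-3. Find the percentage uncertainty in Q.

For a monomial Q ∝ z^-3, fractional errors add in quadrature:
  (-3·δz/z)² = (-3×0.0234)² = 0.00492
δQ/Q = √(0.00492) = 0.0702

7.02%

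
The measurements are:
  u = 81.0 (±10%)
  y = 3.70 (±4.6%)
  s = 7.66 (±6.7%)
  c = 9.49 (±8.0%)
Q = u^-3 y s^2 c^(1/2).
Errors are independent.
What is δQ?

For a monomial Q ∝ u^-3, y, s^2, c^(1/2), fractional errors add in quadrature:
  (-3·δu/u)² = (-3×0.100)² = 0.0900;  (1·δy/y)² = (1×0.0460)² = 0.00212;  (2·δs/s)² = (2×0.0670)² = 0.0180;  (½·δc/c)² = (0.5×0.0800)² = 0.00160
δQ/Q = √(0.112) = 0.334
Q = 0.00126, so δQ = 0.334 × 0.00126 = 0.000421.

0.000421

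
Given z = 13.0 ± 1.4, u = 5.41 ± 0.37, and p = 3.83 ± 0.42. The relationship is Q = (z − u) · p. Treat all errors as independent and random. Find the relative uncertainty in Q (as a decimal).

Let w = z − u = 7.59. δw = √(δz² + δu²) = √(1.96 + 0.137) = 1.45, so δw/w = 0.191.
Q is then a monomial in w, p:
δQ/Q = √((δw/w)² + (1·δp/p)²) = √(0.0364 + 0.0120) = 0.220

0.220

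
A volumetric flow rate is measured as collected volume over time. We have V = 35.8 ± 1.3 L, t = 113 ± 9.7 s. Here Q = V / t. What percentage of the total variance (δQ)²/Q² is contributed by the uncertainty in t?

84.8%

(δQ/Q)² = (1·δV/V)² + (-1·δt/t)²
  V term: (1×0.0363)² = 0.00132
  t term: (-1×0.0858)² = 0.00737
Total = 0.00869. Share from t = 0.00737/0.00869 = 0.848.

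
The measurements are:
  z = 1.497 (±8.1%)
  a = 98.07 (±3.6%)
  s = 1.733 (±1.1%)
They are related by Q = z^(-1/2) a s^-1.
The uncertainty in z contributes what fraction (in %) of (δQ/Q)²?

(δQ/Q)² = (−½·δz/z)² + (1·δa/a)² + (-1·δs/s)²
  z term: (-0.5×0.0810)² = 0.00164
  a term: (1×0.0360)² = 0.00130
  s term: (-1×0.0110)² = 0.000121
Total = 0.00306. Share from z = 0.00164/0.00306 = 0.537.

53.7%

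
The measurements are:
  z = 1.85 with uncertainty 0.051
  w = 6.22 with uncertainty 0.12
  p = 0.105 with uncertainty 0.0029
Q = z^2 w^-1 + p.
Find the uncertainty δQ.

Let h = z^2·w^-1 = 0.550. δh/h = √((2·δz/z)² + (-1·δw/w)²) = √(0.00304 + 0.000372) = 0.0584, so δh = 0.0321.
Q = h + p: δQ = √(δh² + δp²) = √(0.00103 + 8.41e-06) = 0.0323

0.0323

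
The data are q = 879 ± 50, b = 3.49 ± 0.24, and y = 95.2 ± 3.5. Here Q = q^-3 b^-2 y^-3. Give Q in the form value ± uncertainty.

Products/powers → add relative errors in quadrature, weighted by exponent:
  (-3·δq/q)² = (-3×0.0569)² = 0.0291;  (-2·δb/b)² = (-2×0.0688)² = 0.0189;  (-3·δy/y)² = (-3×0.0368)² = 0.0122
δQ/Q = √(0.0602) = 0.245
Q = 1.4e-16, so δQ = 0.245 × 1.4e-16 = 3.44e-17.

(1.40 ± 0.344) × 10^-16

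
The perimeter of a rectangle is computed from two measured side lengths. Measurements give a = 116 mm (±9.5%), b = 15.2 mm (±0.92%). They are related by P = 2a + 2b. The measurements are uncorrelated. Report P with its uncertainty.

Absolute uncertainties add in quadrature for a linear combination:
  (2·δa)² = 486;  (2·δb)² = 0.0782
δP = √(486) = 22.0 mm
P = 262 mm.

262 ± 22.0 mm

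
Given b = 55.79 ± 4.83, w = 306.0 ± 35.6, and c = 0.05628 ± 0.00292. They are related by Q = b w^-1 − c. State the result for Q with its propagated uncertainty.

Let p = b·w^-1 = 0.1823. δp/p = √((1·δb/b)² + (-1·δw/w)²) = √(0.00750 + 0.0135) = 0.145, so δp = 0.0264.
Q = p − c: δQ = √(δp² + δc²) = √(0.000699 + 8.53e-06) = 0.0266
Q = 0.1260.

0.1260 ± 0.0266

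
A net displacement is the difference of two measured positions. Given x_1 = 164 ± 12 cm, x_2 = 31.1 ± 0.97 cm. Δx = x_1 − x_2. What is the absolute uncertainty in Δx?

12.0 cm

Absolute uncertainties add in quadrature for a linear combination:
  (δx_1)² = 144;  (δx_2)² = 0.941
δΔx = √(145) = 12.0 cm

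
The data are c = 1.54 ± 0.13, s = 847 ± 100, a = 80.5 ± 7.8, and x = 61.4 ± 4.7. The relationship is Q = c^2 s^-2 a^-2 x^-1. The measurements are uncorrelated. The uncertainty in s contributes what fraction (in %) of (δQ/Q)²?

43.7%

(δQ/Q)² = (2·δc/c)² + (-2·δs/s)² + (-2·δa/a)² + (-1·δx/x)²
  c term: (2×0.0844)² = 0.0285
  s term: (-2×0.118)² = 0.0558
  a term: (-2×0.0969)² = 0.0376
  x term: (-1×0.0765)² = 0.00586
Total = 0.128. Share from s = 0.0558/0.128 = 0.437.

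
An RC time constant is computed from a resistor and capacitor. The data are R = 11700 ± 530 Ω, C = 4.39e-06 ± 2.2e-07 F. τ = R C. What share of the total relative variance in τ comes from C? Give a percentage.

(δτ/τ)² = (1·δR/R)² + (1·δC/C)²
  R term: (1×0.0453)² = 0.00205
  C term: (1×0.0501)² = 0.00251
Total = 0.00456. Share from C = 0.00251/0.00456 = 0.550.

55.0%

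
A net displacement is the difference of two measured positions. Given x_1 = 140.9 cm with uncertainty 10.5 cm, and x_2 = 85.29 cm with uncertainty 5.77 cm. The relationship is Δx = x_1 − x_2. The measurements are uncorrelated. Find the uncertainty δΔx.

Absolute uncertainties add in quadrature for a linear combination:
  (δx_1)² = 110;  (δx_2)² = 33.3
δΔx = √(144) = 12.0 cm

12.0 cm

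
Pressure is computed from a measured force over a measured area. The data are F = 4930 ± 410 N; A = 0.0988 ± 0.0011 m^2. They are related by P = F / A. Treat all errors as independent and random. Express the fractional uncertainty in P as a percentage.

8.39%

Each factor contributes (exponent × relative error)² to (δP/P)²:
  (1·δF/F)² = (1×0.0832)² = 0.00692;  (-1·δA/A)² = (-1×0.0111)² = 0.000124
δP/P = √(0.00704) = 0.0839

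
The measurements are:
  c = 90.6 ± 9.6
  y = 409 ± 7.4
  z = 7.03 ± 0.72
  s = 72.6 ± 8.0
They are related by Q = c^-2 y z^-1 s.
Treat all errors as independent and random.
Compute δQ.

Since Q is a product/quotient, work with relative uncertainties:
  (-2·δc/c)² = (-2×0.106)² = 0.0449;  (1·δy/y)² = (1×0.0181)² = 0.000327;  (-1·δz/z)² = (-1×0.102)² = 0.0105;  (1·δs/s)² = (1×0.110)² = 0.0121
δQ/Q = √(0.0679) = 0.261
Q = 0.515, so δQ = 0.261 × 0.515 = 0.134.

0.134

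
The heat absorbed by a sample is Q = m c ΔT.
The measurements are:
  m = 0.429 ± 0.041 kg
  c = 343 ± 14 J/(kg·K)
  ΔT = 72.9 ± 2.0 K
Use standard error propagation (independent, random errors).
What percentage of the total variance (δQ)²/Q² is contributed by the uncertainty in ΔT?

6.52%

(δQ/Q)² = (1·δm/m)² + (1·δc/c)² + (1·δΔT/ΔT)²
  m term: (1×0.0956)² = 0.00913
  c term: (1×0.0408)² = 0.00167
  ΔT term: (1×0.0274)² = 0.000753
Total = 0.0116. Share from ΔT = 0.000753/0.0116 = 0.0652.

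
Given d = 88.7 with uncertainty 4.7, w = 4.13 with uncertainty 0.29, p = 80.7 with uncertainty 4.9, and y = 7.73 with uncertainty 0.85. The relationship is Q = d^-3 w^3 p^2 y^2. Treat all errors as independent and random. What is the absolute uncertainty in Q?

14.3

For a monomial Q ∝ d^-3, w^3, p^2, y^2, fractional errors add in quadrature:
  (-3·δd/d)² = (-3×0.0530)² = 0.0253;  (3·δw/w)² = (3×0.0702)² = 0.0444;  (2·δp/p)² = (2×0.0607)² = 0.0147;  (2·δy/y)² = (2×0.110)² = 0.0484
δQ/Q = √(0.133) = 0.364
Q = 39.3, so δQ = 0.364 × 39.3 = 14.3.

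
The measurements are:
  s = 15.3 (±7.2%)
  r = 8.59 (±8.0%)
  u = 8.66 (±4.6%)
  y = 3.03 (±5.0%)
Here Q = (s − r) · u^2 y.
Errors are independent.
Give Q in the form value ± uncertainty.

Let w = s − r = 6.71. δw = √(δs² + δr²) = √(1.21 + 0.472) = 1.30, so δw/w = 0.193.
Q is then a monomial in w, u, y:
δQ/Q = √((δw/w)² + (2·δu/u)² + (1·δy/y)²) = √(0.0374 + 0.00846 + 0.00250) = 0.220
Q = 1520, so δQ = 0.220 × 1520 = 335.

1520 ± 335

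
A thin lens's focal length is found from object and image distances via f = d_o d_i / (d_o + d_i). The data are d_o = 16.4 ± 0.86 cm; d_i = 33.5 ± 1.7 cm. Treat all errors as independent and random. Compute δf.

∂f/∂d_o = (d_i/(d_o+d_i))² = 0.451;  ∂f/∂d_i = (d_o/(d_o+d_i))² = 0.108
δf = √((∂f/∂d_o · δd_o)² + (∂f/∂d_i · δd_i)²) = √(0.150 + 0.0337) = 0.429 cm

0.429 cm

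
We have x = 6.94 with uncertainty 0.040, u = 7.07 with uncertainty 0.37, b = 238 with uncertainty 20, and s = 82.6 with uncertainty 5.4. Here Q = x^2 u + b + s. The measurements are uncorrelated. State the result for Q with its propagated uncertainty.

661 ± 27.6

Let p = x^2·u = 341. δp/p = √((2·δx/x)² + (1·δu/u)²) = √(0.000133 + 0.00274) = 0.0536, so δp = 18.2.
Q = p + b + s: δQ = √(δp² + δb² + δs²) = √(333 + 400 + 29.2) = 27.6
Q = 661.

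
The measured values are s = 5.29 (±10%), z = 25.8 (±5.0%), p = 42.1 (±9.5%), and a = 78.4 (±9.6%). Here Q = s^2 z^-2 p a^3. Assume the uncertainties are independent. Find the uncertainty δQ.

Relative error in a monomial: (δQ/Q)² = Σ (nᵢ · δxᵢ/xᵢ)².
  (2·δs/s)² = (2×0.100)² = 0.0400;  (-2·δz/z)² = (-2×0.0500)² = 0.0100;  (1·δp/p)² = (1×0.0950)² = 0.00903;  (3·δa/a)² = (3×0.0960)² = 0.0829
δQ/Q = √(0.142) = 0.377
Q = 8.53e+05, so δQ = 0.377 × 8.53e+05 = 3.21e+05.

3.21e+05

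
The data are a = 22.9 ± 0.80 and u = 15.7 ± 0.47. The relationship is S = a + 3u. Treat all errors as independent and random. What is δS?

1.62

S is a linear combination, so absolute uncertainties add in quadrature:
  (δa)² = 0.640;  (3·δu)² = 1.99
δS = √(2.63) = 1.62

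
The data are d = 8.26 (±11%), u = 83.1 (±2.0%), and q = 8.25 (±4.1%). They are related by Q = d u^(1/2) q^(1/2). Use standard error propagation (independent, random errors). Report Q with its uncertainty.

216 ± 24.3

Each factor contributes (exponent × relative error)² to (δQ/Q)²:
  (1·δd/d)² = (1×0.110)² = 0.0121;  (½·δu/u)² = (0.5×0.0200)² = 0.000100;  (½·δq/q)² = (0.5×0.0410)² = 0.000420
δQ/Q = √(0.0126) = 0.112
Q = 216, so δQ = 0.112 × 216 = 24.3.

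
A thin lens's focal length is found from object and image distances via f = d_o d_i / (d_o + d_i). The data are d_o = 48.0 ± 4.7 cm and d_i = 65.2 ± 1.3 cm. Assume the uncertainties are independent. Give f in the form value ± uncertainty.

∂f/∂d_o = (d_i/(d_o+d_i))² = 0.332;  ∂f/∂d_i = (d_o/(d_o+d_i))² = 0.180
δf = √((∂f/∂d_o · δd_o)² + (∂f/∂d_i · δd_i)²) = √(2.43 + 0.0546) = 1.58 cm
f = 27.6 cm.

27.6 ± 1.58 cm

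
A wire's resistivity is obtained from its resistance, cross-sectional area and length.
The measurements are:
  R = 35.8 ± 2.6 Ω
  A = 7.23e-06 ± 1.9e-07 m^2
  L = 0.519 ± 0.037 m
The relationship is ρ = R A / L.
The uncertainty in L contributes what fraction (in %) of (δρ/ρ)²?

46.0%

(δρ/ρ)² = (1·δR/R)² + (1·δA/A)² + (-1·δL/L)²
  R term: (1×0.0726)² = 0.00527
  A term: (1×0.0263)² = 0.000691
  L term: (-1×0.0713)² = 0.00508
Total = 0.0110. Share from L = 0.00508/0.0110 = 0.460.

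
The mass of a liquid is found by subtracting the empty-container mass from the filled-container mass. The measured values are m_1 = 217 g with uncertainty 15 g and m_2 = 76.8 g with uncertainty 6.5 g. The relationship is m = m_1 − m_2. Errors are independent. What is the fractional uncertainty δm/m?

Sums and differences: (δm)² = Σ (cᵢ δxᵢ)².
  (δm_1)² = 225;  (δm_2)² = 42.2
δm = √(267) = 16.3 g
m = 140 g, so δm/m = 16.3/140 = 0.117.

0.117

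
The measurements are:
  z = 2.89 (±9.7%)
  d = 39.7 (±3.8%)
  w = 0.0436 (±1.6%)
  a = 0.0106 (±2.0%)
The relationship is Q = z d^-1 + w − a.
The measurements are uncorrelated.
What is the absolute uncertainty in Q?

Let p = z·d^-1 = 0.0728. δp/p = √((1·δz/z)² + (-1·δd/d)²) = √(0.00941 + 0.00144) = 0.104, so δp = 0.00758.
Q = p + w − a: δQ = √(δp² + δw² + δa²) = √(5.75e-05 + 4.87e-07 + 4.49e-08) = 0.00762

0.00762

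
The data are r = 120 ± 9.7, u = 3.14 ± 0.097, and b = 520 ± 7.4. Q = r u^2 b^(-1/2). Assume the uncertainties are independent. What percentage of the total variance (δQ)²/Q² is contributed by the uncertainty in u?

(δQ/Q)² = (1·δr/r)² + (2·δu/u)² + (−½·δb/b)²
  r term: (1×0.0808)² = 0.00653
  u term: (2×0.0309)² = 0.00382
  b term: (-0.5×0.0142)² = 5.06e-05
Total = 0.0104. Share from u = 0.00382/0.0104 = 0.367.

36.7%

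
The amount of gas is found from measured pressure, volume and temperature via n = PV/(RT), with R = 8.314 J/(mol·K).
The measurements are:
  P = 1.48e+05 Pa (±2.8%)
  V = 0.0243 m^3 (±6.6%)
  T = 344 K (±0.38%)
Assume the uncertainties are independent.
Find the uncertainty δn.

0.0903 mol

Since n is a product/quotient, work with relative uncertainties:
  (1·δP/P)² = (1×0.0280)² = 0.000784;  (1·δV/V)² = (1×0.0660)² = 0.00436;  (-1·δT/T)² = (-1×0.00380)² = 1.44e-05
δn/n = √(0.00515) = 0.0718
n = 1.26 mol, so δn = 0.0718 × 1.26 = 0.0903 mol.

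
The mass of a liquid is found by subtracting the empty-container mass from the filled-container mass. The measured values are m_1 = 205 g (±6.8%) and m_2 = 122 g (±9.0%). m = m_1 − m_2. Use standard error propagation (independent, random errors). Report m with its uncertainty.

83.0 ± 17.7 g

Sums and differences: (δm)² = Σ (cᵢ δxᵢ)².
  (δm_1)² = 194;  (δm_2)² = 121
δm = √(315) = 17.7 g
m = 83.0 g.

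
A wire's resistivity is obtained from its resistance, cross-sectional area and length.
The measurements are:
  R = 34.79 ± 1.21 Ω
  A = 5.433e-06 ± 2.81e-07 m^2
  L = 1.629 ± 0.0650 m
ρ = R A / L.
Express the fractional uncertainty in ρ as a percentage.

Products/powers → add relative errors in quadrature, weighted by exponent:
  (1·δR/R)² = (1×0.0348)² = 0.00121;  (1·δA/A)² = (1×0.0517)² = 0.00268;  (-1·δL/L)² = (-1×0.0399)² = 0.00159
δρ/ρ = √(0.00548) = 0.0740

7.40%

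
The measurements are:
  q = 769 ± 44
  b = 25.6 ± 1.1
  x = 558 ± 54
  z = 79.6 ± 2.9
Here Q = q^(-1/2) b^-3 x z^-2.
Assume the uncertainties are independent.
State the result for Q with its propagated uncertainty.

Relative error in a monomial: (δQ/Q)² = Σ (nᵢ · δxᵢ/xᵢ)².
  (−½·δq/q)² = (-0.5×0.0572)² = 0.000818;  (-3·δb/b)² = (-3×0.0430)² = 0.0166;  (1·δx/x)² = (1×0.0968)² = 0.00937;  (-2·δz/z)² = (-2×0.0364)² = 0.00531
δQ/Q = √(0.0321) = 0.179
Q = 1.89e-07, so δQ = 0.179 × 1.89e-07 = 3.39e-08.

(1.89 ± 0.339) × 10^-7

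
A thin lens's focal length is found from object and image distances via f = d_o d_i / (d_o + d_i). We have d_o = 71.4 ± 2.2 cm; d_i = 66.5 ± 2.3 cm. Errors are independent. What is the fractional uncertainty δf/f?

0.0233

∂f/∂d_o = (d_i/(d_o+d_i))² = 0.233;  ∂f/∂d_i = (d_o/(d_o+d_i))² = 0.268
δf = √((∂f/∂d_o · δd_o)² + (∂f/∂d_i · δd_i)²) = √(0.262 + 0.380) = 0.801 cm
f = 34.4 cm, so δf/f = 0.801/34.4 = 0.0233.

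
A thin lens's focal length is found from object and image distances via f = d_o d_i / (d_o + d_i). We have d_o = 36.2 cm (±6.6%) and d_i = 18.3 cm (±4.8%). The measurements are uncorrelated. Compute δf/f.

∂f/∂d_o = (d_i/(d_o+d_i))² = 0.113;  ∂f/∂d_i = (d_o/(d_o+d_i))² = 0.441
δf = √((∂f/∂d_o · δd_o)² + (∂f/∂d_i · δd_i)²) = √(0.0726 + 0.150) = 0.472 cm
f = 12.2 cm, so δf/f = 0.472/12.2 = 0.0388.

0.0388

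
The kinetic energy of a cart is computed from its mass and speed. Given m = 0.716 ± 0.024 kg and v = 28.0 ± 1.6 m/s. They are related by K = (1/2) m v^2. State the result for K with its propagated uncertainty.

281 ± 33.4 J

For a monomial K ∝ m, v^2, fractional errors add in quadrature:
  (1·δm/m)² = (1×0.0335)² = 0.00112;  (2·δv/v)² = (2×0.0571)² = 0.0131
δK/K = √(0.0142) = 0.119
K = 281 J, so δK = 0.119 × 281 = 33.4 J.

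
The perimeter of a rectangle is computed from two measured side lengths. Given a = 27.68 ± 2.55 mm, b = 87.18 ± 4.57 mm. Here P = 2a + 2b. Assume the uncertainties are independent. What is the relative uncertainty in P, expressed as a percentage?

P is a linear combination, so absolute uncertainties add in quadrature:
  (2·δa)² = 26.0;  (2·δb)² = 83.5
δP = √(110) = 10.5 mm
P = 229.7 mm, so δP/P = 10.5/229.7 = 0.0456.

4.56%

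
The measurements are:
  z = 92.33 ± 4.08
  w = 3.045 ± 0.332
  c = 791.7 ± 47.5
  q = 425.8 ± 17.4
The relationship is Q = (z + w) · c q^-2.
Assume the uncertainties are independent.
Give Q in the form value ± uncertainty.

0.4165 ± 0.0459

Let u = z + w = 95.38. δu = √(δz² + δw²) = √(16.6 + 0.110) = 4.09, so δu/u = 0.0429.
Q is then a monomial in u, c, q:
δQ/Q = √((δu/u)² + (1·δc/c)² + (-2·δq/q)²) = √(0.00184 + 0.00360 + 0.00668) = 0.110
Q = 0.4165, so δQ = 0.110 × 0.4165 = 0.0459.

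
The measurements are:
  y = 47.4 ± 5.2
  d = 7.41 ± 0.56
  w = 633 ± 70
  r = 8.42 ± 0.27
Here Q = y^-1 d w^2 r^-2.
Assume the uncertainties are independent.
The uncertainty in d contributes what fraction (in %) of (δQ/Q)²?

(δQ/Q)² = (-1·δy/y)² + (1·δd/d)² + (2·δw/w)² + (-2·δr/r)²
  y term: (-1×0.110)² = 0.0120
  d term: (1×0.0756)² = 0.00571
  w term: (2×0.111)² = 0.0489
  r term: (-2×0.0321)² = 0.00411
Total = 0.0708. Share from d = 0.00571/0.0708 = 0.0807.

8.07%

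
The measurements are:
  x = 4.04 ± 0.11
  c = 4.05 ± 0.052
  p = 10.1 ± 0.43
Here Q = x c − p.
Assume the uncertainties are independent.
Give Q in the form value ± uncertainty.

6.26 ± 0.654

Let w = x·c = 16.4. δw/w = √((1·δx/x)² + (1·δc/c)²) = √(0.000741 + 0.000165) = 0.0301, so δw = 0.493.
Q = w − p: δQ = √(δw² + δp²) = √(0.243 + 0.185) = 0.654
Q = 6.26.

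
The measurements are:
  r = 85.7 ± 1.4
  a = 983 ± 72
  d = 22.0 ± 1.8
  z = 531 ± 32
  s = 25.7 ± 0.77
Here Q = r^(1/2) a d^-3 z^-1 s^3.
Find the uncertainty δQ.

Products/powers → add relative errors in quadrature, weighted by exponent:
  (½·δr/r)² = (0.5×0.0163)² = 6.67e-05;  (1·δa/a)² = (1×0.0732)² = 0.00536;  (-3·δd/d)² = (-3×0.0818)² = 0.0602;  (-1·δz/z)² = (-1×0.0603)² = 0.00363;  (3·δs/s)² = (3×0.0300)² = 0.00808
δQ/Q = √(0.0774) = 0.278
Q = 27.3, so δQ = 0.278 × 27.3 = 7.60.

7.60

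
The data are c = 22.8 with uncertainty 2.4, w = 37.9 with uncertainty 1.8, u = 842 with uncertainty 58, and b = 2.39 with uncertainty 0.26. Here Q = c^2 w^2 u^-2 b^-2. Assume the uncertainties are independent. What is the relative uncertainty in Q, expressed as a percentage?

34.6%

For a monomial Q ∝ c^2, w^2, u^-2, b^-2, fractional errors add in quadrature:
  (2·δc/c)² = (2×0.105)² = 0.0443;  (2·δw/w)² = (2×0.0475)² = 0.00902;  (-2·δu/u)² = (-2×0.0689)² = 0.0190;  (-2·δb/b)² = (-2×0.109)² = 0.0473
δQ/Q = √(0.120) = 0.346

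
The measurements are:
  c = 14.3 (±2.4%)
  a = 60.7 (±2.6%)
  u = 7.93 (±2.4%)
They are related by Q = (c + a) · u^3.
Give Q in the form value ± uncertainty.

Let w = c + a = 75.0. δw = √(δc² + δa²) = √(0.118 + 2.49) = 1.62, so δw/w = 0.0215.
Q is then a monomial in w, u:
δQ/Q = √((δw/w)² + (3·δu/u)²) = √(0.000464 + 0.00518) = 0.0752
Q = 37400, so δQ = 0.0752 × 37400 = 2810.

37400 ± 2810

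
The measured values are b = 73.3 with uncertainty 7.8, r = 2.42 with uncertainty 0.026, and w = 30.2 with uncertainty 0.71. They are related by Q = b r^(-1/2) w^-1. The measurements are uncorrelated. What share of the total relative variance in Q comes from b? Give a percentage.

(δQ/Q)² = (1·δb/b)² + (−½·δr/r)² + (-1·δw/w)²
  b term: (1×0.106)² = 0.0113
  r term: (-0.5×0.0107)² = 2.89e-05
  w term: (-1×0.0235)² = 0.000553
Total = 0.0119. Share from b = 0.0113/0.0119 = 0.951.

95.1%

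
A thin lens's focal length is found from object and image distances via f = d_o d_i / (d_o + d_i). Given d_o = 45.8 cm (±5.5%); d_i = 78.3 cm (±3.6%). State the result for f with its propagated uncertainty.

28.9 ± 1.07 cm

∂f/∂d_o = (d_i/(d_o+d_i))² = 0.398;  ∂f/∂d_i = (d_o/(d_o+d_i))² = 0.136
δf = √((∂f/∂d_o · δd_o)² + (∂f/∂d_i · δd_i)²) = √(1.01 + 0.147) = 1.07 cm
f = 28.9 cm.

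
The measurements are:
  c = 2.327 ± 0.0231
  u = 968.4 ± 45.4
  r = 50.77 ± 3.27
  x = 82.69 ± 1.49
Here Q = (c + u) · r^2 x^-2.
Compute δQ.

Let w = c + u = 970.7. δw = √(δc² + δu²) = √(0.000534 + 2060) = 45.4, so δw/w = 0.0468.
Q is then a monomial in w, r, x:
δQ/Q = √((δw/w)² + (2·δr/r)² + (-2·δx/x)²) = √(0.00219 + 0.0166 + 0.00130) = 0.142
Q = 365.9, so δQ = 0.142 × 365.9 = 51.9.

51.9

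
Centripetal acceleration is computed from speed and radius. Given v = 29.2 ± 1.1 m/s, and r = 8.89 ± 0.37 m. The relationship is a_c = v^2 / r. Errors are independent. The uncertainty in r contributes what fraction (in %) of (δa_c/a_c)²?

23.4%

(δa_c/a_c)² = (2·δv/v)² + (-1·δr/r)²
  v term: (2×0.0377)² = 0.00568
  r term: (-1×0.0416)² = 0.00173
Total = 0.00741. Share from r = 0.00173/0.00741 = 0.234.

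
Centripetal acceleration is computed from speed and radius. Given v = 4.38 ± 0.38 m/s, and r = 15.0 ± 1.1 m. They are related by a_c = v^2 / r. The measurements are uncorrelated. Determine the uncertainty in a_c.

0.241 m/s^2

Products/powers → add relative errors in quadrature, weighted by exponent:
  (2·δv/v)² = (2×0.0868)² = 0.0301;  (-1·δr/r)² = (-1×0.0733)² = 0.00538
δa_c/a_c = √(0.0355) = 0.188
a_c = 1.28 m/s^2, so δa_c = 0.188 × 1.28 = 0.241 m/s^2.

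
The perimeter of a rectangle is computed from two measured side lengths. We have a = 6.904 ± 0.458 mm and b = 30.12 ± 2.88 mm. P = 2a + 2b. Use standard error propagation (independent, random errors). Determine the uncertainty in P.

Absolute uncertainties add in quadrature for a linear combination:
  (2·δa)² = 0.839;  (2·δb)² = 33.2
δP = √(34.0) = 5.83 mm

5.83 mm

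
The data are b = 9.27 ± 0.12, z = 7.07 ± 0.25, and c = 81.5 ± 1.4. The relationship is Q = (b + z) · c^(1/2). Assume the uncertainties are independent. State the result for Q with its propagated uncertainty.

148 ± 2.81

Let u = b + z = 16.3. δu = √(δb² + δz²) = √(0.0144 + 0.0625) = 0.277, so δu/u = 0.0170.
Q is then a monomial in u, c:
δQ/Q = √((δu/u)² + (½·δc/c)²) = √(0.000288 + 7.38e-05) = 0.0190
Q = 148, so δQ = 0.0190 × 148 = 2.81.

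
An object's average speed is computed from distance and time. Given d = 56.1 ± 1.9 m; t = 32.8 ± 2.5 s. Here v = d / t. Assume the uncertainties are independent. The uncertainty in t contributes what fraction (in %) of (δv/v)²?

83.5%

(δv/v)² = (1·δd/d)² + (-1·δt/t)²
  d term: (1×0.0339)² = 0.00115
  t term: (-1×0.0762)² = 0.00581
Total = 0.00696. Share from t = 0.00581/0.00696 = 0.835.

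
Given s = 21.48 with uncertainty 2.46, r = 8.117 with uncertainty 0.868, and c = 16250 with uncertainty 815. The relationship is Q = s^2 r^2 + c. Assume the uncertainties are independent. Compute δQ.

Let p = s^2·r^2 = 30400. δp/p = √((2·δs/s)² + (2·δr/r)²) = √(0.0525 + 0.0457) = 0.313, so δp = 9530.
Q = p + c: δQ = √(δp² + δc²) = √(9.08e+07 + 6.64e+05) = 9560

9560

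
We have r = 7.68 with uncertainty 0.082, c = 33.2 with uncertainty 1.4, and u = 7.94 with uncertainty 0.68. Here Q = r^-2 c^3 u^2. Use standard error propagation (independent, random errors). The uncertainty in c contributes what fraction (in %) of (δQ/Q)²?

(δQ/Q)² = (-2·δr/r)² + (3·δc/c)² + (2·δu/u)²
  r term: (-2×0.0107)² = 0.000456
  c term: (3×0.0422)² = 0.0160
  u term: (2×0.0856)² = 0.0293
Total = 0.0458. Share from c = 0.0160/0.0458 = 0.349.

34.9%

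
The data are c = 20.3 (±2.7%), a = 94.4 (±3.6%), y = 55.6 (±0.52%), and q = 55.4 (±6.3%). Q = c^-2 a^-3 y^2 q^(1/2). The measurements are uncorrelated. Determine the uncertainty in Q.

8.31e-06

Relative error in a monomial: (δQ/Q)² = Σ (nᵢ · δxᵢ/xᵢ)².
  (-2·δc/c)² = (-2×0.0270)² = 0.00292;  (-3·δa/a)² = (-3×0.0360)² = 0.0117;  (2·δy/y)² = (2×0.00520)² = 0.000108;  (½·δq/q)² = (0.5×0.0630)² = 0.000992
δQ/Q = √(0.0157) = 0.125
Q = 6.64e-05, so δQ = 0.125 × 6.64e-05 = 8.31e-06.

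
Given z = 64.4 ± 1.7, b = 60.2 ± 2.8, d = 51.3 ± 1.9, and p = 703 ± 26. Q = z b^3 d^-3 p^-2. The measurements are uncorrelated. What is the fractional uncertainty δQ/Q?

For a monomial Q ∝ z, b^3, d^-3, p^-2, fractional errors add in quadrature:
  (1·δz/z)² = (1×0.0264)² = 0.000697;  (3·δb/b)² = (3×0.0465)² = 0.0195;  (-3·δd/d)² = (-3×0.0370)² = 0.0123;  (-2·δp/p)² = (-2×0.0370)² = 0.00547
δQ/Q = √(0.0380) = 0.195

0.195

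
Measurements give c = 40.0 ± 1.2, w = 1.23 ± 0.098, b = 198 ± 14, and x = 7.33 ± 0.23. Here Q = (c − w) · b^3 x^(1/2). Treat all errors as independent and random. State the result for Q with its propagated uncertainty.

(8.15 ± 1.75) × 10^8

Let u = c − w = 38.8. δu = √(δc² + δw²) = √(1.44 + 0.00960) = 1.20, so δu/u = 0.0311.
Q is then a monomial in u, b, x:
δQ/Q = √((δu/u)² + (3·δb/b)² + (½·δx/x)²) = √(0.000964 + 0.0450 + 0.000246) = 0.215
Q = 8.15e+08, so δQ = 0.215 × 8.15e+08 = 1.75e+08.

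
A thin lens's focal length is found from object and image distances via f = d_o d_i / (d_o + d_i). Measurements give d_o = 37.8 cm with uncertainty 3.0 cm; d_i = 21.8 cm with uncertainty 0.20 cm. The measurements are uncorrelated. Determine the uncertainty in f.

∂f/∂d_o = (d_i/(d_o+d_i))² = 0.134;  ∂f/∂d_i = (d_o/(d_o+d_i))² = 0.402
δf = √((∂f/∂d_o · δd_o)² + (∂f/∂d_i · δd_i)²) = √(0.161 + 0.00647) = 0.409 cm

0.409 cm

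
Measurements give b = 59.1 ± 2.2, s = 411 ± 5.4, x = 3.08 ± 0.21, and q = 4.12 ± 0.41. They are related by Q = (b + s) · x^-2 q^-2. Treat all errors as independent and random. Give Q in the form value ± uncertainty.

2.92 ± 0.705

Let u = b + s = 470. δu = √(δb² + δs²) = √(4.84 + 29.2) = 5.83, so δu/u = 0.0124.
Q is then a monomial in u, x, q:
δQ/Q = √((δu/u)² + (-2·δx/x)² + (-2·δq/q)²) = √(0.000154 + 0.0186 + 0.0396) = 0.242
Q = 2.92, so δQ = 0.242 × 2.92 = 0.705.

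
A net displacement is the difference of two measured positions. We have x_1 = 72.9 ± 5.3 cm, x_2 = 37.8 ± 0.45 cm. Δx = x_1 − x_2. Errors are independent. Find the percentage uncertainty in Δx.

15.2%

Δx is a linear combination, so absolute uncertainties add in quadrature:
  (δx_1)² = 28.1;  (δx_2)² = 0.203
δΔx = √(28.3) = 5.32 cm
Δx = 35.1 cm, so δΔx/Δx = 5.32/35.1 = 0.152.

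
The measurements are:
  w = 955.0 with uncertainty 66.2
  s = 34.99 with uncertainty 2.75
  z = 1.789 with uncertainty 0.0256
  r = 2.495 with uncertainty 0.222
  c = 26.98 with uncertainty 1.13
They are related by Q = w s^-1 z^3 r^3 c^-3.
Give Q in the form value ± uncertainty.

0.1236 ± 0.0391

Relative error in a monomial: (δQ/Q)² = Σ (nᵢ · δxᵢ/xᵢ)².
  (1·δw/w)² = (1×0.0693)² = 0.00481;  (-1·δs/s)² = (-1×0.0786)² = 0.00618;  (3·δz/z)² = (3×0.0143)² = 0.00184;  (3·δr/r)² = (3×0.0890)² = 0.0713;  (-3·δc/c)² = (-3×0.0419)² = 0.0158
δQ/Q = √(0.0999) = 0.316
Q = 0.1236, so δQ = 0.316 × 0.1236 = 0.0391.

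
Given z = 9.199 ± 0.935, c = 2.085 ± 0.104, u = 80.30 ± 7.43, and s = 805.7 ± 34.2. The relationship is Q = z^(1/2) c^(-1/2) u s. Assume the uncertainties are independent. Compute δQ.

15800

For a monomial Q ∝ z^(1/2), c^(-1/2), u, s, fractional errors add in quadrature:
  (½·δz/z)² = (0.5×0.102)² = 0.00258;  (−½·δc/c)² = (-0.5×0.0499)² = 0.000622;  (1·δu/u)² = (1×0.0925)² = 0.00856;  (1·δs/s)² = (1×0.0424)² = 0.00180
δQ/Q = √(0.0136) = 0.116
Q = 135900, so δQ = 0.116 × 135900 = 15800.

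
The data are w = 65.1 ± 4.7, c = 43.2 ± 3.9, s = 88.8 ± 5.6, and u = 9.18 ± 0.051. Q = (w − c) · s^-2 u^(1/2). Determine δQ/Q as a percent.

Let h = w − c = 21.9. δh = √(δw² + δc²) = √(22.1 + 15.2) = 6.11, so δh/h = 0.279.
Q is then a monomial in h, s, u:
δQ/Q = √((δh/h)² + (-2·δs/s)² + (½·δu/u)²) = √(0.0778 + 0.0159 + 7.72e-06) = 0.306

30.6%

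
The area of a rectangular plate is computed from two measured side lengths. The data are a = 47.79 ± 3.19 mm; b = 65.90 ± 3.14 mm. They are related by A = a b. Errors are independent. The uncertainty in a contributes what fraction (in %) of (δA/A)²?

66.2%

(δA/A)² = (1·δa/a)² + (1·δb/b)²
  a term: (1×0.0668)² = 0.00446
  b term: (1×0.0476)² = 0.00227
Total = 0.00673. Share from a = 0.00446/0.00673 = 0.662.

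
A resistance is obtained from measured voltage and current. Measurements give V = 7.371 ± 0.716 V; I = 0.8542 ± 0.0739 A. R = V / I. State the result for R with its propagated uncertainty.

Since R is a product/quotient, work with relative uncertainties:
  (1·δV/V)² = (1×0.0971)² = 0.00944;  (-1·δI/I)² = (-1×0.0865)² = 0.00748
δR/R = √(0.0169) = 0.130
R = 8.629 Ω, so δR = 0.130 × 8.629 = 1.12 Ω.

8.629 ± 1.12 Ω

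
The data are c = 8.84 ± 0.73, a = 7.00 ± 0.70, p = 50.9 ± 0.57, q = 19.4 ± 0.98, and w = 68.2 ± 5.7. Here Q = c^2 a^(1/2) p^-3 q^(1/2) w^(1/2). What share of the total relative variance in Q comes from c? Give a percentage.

81.9%

(δQ/Q)² = (2·δc/c)² + (½·δa/a)² + (-3·δp/p)² + (½·δq/q)² + (½·δw/w)²
  c term: (2×0.0826)² = 0.0273
  a term: (0.5×0.100)² = 0.00250
  p term: (-3×0.0112)² = 0.00113
  q term: (0.5×0.0505)² = 0.000638
  w term: (0.5×0.0836)² = 0.00175
Total = 0.0333. Share from c = 0.0273/0.0333 = 0.819.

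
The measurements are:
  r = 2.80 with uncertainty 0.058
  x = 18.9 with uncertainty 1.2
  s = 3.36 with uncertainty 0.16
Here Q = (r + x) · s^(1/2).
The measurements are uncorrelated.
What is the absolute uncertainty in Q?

Let u = r + x = 21.7. δu = √(δr² + δx²) = √(0.00336 + 1.44) = 1.20, so δu/u = 0.0554.
Q is then a monomial in u, s:
δQ/Q = √((δu/u)² + (½·δs/s)²) = √(0.00307 + 0.000567) = 0.0603
Q = 39.8, so δQ = 0.0603 × 39.8 = 2.40.

2.40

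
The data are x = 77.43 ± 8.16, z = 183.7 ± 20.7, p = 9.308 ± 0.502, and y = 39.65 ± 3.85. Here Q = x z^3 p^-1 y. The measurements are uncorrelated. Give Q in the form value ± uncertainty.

(2.045 ± 0.759) × 10^9

Products/powers → add relative errors in quadrature, weighted by exponent:
  (1·δx/x)² = (1×0.105)² = 0.0111;  (3·δz/z)² = (3×0.113)² = 0.114;  (-1·δp/p)² = (-1×0.0539)² = 0.00291;  (1·δy/y)² = (1×0.0971)² = 0.00943
δQ/Q = √(0.138) = 0.371
Q = 2.045e+09, so δQ = 0.371 × 2.045e+09 = 7.59e+08.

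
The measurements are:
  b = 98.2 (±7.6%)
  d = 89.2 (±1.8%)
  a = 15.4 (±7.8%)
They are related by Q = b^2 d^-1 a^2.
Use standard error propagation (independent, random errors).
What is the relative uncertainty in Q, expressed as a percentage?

Since Q is a product/quotient, work with relative uncertainties:
  (2·δb/b)² = (2×0.0760)² = 0.0231;  (-1·δd/d)² = (-1×0.0180)² = 0.000324;  (2·δa/a)² = (2×0.0780)² = 0.0243
δQ/Q = √(0.0478) = 0.219

21.9%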